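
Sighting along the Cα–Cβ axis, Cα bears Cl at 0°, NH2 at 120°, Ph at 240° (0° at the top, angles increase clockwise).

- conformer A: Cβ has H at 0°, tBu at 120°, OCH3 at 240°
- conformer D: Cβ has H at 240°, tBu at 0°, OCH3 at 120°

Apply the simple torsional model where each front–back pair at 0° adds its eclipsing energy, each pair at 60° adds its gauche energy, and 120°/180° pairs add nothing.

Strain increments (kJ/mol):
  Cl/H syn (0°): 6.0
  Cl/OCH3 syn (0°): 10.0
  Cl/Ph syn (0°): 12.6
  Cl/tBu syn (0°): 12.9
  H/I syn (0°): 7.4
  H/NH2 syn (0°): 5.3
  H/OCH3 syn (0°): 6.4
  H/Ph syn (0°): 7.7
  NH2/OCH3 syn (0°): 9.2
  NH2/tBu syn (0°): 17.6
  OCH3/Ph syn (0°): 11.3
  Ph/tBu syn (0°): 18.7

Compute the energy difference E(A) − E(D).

+5.1 kJ/mol

A (eclipsed): Cl(0°)/H(0°) eclipsed 6.0; NH2(120°)/tBu(120°) eclipsed 17.6; Ph(240°)/OCH3(240°) eclipsed 11.3 → 34.9 kJ/mol.
D (eclipsed): Cl(0°)/tBu(0°) eclipsed 12.9; NH2(120°)/OCH3(120°) eclipsed 9.2; Ph(240°)/H(240°) eclipsed 7.7 → 29.8 kJ/mol.
E(A) − E(D) = 34.9 − 29.8 = +5.1 kJ/mol.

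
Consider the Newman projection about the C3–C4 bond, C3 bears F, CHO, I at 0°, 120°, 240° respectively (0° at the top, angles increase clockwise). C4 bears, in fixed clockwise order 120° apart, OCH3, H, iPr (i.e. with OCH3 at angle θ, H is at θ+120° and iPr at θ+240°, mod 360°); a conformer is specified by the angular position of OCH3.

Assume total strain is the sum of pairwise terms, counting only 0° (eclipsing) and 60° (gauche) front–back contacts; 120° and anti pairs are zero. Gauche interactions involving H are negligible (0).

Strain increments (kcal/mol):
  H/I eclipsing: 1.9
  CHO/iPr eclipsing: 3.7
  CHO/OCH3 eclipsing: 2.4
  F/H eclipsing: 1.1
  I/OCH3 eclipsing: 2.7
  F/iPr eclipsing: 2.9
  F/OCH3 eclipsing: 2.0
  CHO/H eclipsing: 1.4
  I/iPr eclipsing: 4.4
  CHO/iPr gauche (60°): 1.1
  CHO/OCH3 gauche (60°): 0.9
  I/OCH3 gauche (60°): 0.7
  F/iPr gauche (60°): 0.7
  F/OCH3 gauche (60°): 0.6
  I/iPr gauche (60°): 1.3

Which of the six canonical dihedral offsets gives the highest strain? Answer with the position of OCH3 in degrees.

OCH3 at 0° (eclipsed): F(0°)/OCH3(0°) eclipsed 2.0; CHO(120°)/H(120°) eclipsed 1.4; I(240°)/iPr(240°) eclipsed 4.4 → 7.8 kcal/mol.
OCH3 at 60° (staggered): F(0°)/OCH3(60°) gauche 0.6; F(0°)/iPr(300°) gauche 0.7; CHO(120°)/OCH3(60°) gauche 0.9; I(240°)/iPr(300°) gauche 1.3 → 3.5 kcal/mol.
OCH3 at 120° (eclipsed): F(0°)/iPr(0°) eclipsed 2.9; CHO(120°)/OCH3(120°) eclipsed 2.4; I(240°)/H(240°) eclipsed 1.9 → 7.2 kcal/mol.
OCH3 at 180° (staggered): F(0°)/iPr(60°) gauche 0.7; CHO(120°)/OCH3(180°) gauche 0.9; CHO(120°)/iPr(60°) gauche 1.1; I(240°)/OCH3(180°) gauche 0.7 → 3.4 kcal/mol.
OCH3 at 240° (eclipsed): F(0°)/H(0°) eclipsed 1.1; CHO(120°)/iPr(120°) eclipsed 3.7; I(240°)/OCH3(240°) eclipsed 2.7 → 7.5 kcal/mol.
OCH3 at 300° (staggered): F(0°)/OCH3(300°) gauche 0.6; CHO(120°)/iPr(180°) gauche 1.1; I(240°)/OCH3(300°) gauche 0.7; I(240°)/iPr(180°) gauche 1.3 → 3.7 kcal/mol.
The maximum (7.8 kcal/mol) occurs with OCH3 at 0°.

0°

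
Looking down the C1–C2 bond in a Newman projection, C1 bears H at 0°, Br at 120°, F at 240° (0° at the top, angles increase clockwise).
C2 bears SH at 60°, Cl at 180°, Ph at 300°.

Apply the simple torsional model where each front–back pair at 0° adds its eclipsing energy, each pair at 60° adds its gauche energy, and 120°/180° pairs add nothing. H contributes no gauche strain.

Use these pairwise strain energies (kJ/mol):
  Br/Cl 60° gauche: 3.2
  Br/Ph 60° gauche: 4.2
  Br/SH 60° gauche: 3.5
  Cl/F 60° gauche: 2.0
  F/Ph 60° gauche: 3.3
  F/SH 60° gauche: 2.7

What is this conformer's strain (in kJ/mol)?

12.0 kJ/mol

This conformer (staggered): Br(120°)/SH(60°) gauche 3.5; Br(120°)/Cl(180°) gauche 3.2; F(240°)/Cl(180°) gauche 2.0; F(240°)/Ph(300°) gauche 3.3 → 12.0 kJ/mol.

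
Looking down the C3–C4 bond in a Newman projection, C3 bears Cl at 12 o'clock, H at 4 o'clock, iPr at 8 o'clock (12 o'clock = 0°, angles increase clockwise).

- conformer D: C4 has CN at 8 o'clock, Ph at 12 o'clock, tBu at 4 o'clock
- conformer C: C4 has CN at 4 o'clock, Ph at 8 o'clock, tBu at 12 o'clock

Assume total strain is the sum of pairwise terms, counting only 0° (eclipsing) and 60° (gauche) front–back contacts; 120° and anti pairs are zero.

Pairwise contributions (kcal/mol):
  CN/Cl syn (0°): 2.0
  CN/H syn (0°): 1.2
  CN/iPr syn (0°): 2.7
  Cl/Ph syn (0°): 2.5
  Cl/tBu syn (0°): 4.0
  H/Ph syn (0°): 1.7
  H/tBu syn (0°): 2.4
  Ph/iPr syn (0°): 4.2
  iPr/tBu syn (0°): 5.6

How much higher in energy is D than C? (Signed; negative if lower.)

D (eclipsed): Cl(0°)/Ph(0°) eclipsed 2.5; H(120°)/tBu(120°) eclipsed 2.4; iPr(240°)/CN(240°) eclipsed 2.7 → 7.6 kcal/mol.
C (eclipsed): Cl(0°)/tBu(0°) eclipsed 4.0; H(120°)/CN(120°) eclipsed 1.2; iPr(240°)/Ph(240°) eclipsed 4.2 → 9.4 kcal/mol.
E(D) − E(C) = 7.6 − 9.4 = -1.8 kcal/mol.

-1.8 kcal/mol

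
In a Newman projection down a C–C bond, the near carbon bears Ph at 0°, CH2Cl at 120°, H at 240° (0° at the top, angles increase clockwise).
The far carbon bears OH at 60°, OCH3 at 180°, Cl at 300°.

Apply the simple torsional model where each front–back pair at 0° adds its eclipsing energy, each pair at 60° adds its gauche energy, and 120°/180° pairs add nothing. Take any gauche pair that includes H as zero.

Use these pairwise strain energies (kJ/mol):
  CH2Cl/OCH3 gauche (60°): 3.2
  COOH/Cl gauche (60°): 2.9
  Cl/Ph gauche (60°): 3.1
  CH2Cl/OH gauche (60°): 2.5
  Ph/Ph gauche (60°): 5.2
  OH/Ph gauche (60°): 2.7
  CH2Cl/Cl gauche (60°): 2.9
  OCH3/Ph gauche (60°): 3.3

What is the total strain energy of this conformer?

11.5 kJ/mol

This conformer (staggered): Ph(0°)/OH(60°) gauche 2.7; Ph(0°)/Cl(300°) gauche 3.1; CH2Cl(120°)/OH(60°) gauche 2.5; CH2Cl(120°)/OCH3(180°) gauche 3.2 → 11.5 kJ/mol.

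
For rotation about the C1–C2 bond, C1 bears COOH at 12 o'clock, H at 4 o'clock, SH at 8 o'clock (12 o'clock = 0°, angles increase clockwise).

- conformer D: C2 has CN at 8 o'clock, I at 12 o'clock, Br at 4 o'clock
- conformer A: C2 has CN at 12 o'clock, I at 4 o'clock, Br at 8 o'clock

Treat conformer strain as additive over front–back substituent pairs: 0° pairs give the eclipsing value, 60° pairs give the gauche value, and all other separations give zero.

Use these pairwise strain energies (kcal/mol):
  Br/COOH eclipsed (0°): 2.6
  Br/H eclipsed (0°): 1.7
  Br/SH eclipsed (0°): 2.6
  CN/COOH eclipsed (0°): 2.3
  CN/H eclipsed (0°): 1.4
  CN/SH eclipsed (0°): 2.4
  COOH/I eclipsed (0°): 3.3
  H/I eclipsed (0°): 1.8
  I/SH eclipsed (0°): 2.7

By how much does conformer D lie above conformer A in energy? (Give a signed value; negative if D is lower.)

D is eclipsed. COOH at 0° is eclipsed with I at 0° (3.3); H at 120° is eclipsed with Br at 120° (1.7); SH at 240° is eclipsed with CN at 240° (2.4). Total 7.4 kcal/mol.
A is eclipsed. COOH at 0° is eclipsed with CN at 0° (2.3); H at 120° is eclipsed with I at 120° (1.8); SH at 240° is eclipsed with Br at 240° (2.6). Total 6.7 kcal/mol.
E(D) − E(A) = 7.4 − 6.7 = +0.7 kcal/mol.

+0.7 kcal/mol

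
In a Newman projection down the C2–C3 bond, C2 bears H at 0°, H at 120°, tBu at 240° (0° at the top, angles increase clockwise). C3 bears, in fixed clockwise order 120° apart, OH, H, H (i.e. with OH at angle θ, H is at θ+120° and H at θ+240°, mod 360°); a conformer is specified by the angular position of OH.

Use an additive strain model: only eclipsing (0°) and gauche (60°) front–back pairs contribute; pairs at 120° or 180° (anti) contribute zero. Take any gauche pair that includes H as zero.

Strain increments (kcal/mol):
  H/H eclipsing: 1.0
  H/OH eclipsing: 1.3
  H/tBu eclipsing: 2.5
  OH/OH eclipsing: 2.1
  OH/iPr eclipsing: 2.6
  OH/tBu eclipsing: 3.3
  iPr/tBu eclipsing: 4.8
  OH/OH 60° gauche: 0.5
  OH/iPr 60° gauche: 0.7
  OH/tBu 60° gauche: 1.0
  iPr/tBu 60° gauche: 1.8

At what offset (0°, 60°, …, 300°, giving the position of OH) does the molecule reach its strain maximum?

OH at 0° (eclipsed): H(0°)/OH(0°) eclipsed 1.3; H(120°)/H(120°) eclipsed 1.0; tBu(240°)/H(240°) eclipsed 2.5 → 4.8 kcal/mol.
OH at 60° (staggered): no non-H gauche contacts → 0.0 kcal/mol.
OH at 120° (eclipsed): H(0°)/H(0°) eclipsed 1.0; H(120°)/OH(120°) eclipsed 1.3; tBu(240°)/H(240°) eclipsed 2.5 → 4.8 kcal/mol.
OH at 180° (staggered): tBu(240°)/OH(180°) gauche 1.0 → 1.0 kcal/mol.
OH at 240° (eclipsed): H(0°)/H(0°) eclipsed 1.0; H(120°)/H(120°) eclipsed 1.0; tBu(240°)/OH(240°) eclipsed 3.3 → 5.3 kcal/mol.
OH at 300° (staggered): tBu(240°)/OH(300°) gauche 1.0 → 1.0 kcal/mol.
The maximum (5.3 kcal/mol) occurs with OH at 240°.

240°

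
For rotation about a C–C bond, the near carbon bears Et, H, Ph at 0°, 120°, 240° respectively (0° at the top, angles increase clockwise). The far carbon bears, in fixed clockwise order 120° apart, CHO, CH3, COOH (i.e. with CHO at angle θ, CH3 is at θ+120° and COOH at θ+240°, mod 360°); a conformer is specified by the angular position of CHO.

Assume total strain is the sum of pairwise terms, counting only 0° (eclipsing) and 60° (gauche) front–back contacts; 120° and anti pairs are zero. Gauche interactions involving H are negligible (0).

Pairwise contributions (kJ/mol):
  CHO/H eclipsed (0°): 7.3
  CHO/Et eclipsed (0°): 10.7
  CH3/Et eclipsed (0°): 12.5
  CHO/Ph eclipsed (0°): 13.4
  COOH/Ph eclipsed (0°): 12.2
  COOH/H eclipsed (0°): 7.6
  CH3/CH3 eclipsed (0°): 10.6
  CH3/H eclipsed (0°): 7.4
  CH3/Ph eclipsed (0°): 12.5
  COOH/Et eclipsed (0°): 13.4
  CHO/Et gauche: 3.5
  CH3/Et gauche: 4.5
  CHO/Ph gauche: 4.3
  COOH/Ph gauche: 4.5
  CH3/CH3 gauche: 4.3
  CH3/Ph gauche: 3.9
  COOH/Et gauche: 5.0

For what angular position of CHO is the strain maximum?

CHO at 0° (eclipsed): Et–CHO eclipsed, H–CH3 eclipsed, Ph–COOH eclipsed; 10.7 + 7.4 + 12.2 = 30.3 kJ/mol.
CHO at 60° (staggered): Et–CHO gauche, Et–COOH gauche, Ph–CH3 gauche, Ph–COOH gauche; 3.5 + 5.0 + 3.9 + 4.5 = 16.9 kJ/mol.
CHO at 120° (eclipsed): Et–COOH eclipsed, H–CHO eclipsed, Ph–CH3 eclipsed; 13.4 + 7.3 + 12.5 = 33.2 kJ/mol.
CHO at 180° (staggered): Et–CH3 gauche, Et–COOH gauche, Ph–CHO gauche, Ph–CH3 gauche; 4.5 + 5.0 + 4.3 + 3.9 = 17.7 kJ/mol.
CHO at 240° (eclipsed): Et–CH3 eclipsed, H–COOH eclipsed, Ph–CHO eclipsed; 12.5 + 7.6 + 13.4 = 33.5 kJ/mol.
CHO at 300° (staggered): Et–CHO gauche, Et–CH3 gauche, Ph–CHO gauche, Ph–COOH gauche; 3.5 + 4.5 + 4.3 + 4.5 = 16.8 kJ/mol.
The maximum (33.5 kJ/mol) occurs with CHO at 240°.

240°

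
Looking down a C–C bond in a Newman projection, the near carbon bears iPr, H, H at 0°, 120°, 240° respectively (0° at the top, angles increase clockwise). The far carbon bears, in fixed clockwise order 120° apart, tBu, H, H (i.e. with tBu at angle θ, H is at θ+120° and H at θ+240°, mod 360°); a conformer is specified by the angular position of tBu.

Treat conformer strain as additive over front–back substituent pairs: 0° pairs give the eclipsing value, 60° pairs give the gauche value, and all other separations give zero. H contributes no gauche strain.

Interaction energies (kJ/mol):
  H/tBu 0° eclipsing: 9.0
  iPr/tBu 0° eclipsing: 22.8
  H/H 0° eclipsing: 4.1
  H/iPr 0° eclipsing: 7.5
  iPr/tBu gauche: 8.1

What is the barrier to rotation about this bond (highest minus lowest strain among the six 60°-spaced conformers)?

31.0 kJ/mol

tBu at 0° (eclipsed): iPr–tBu eclipsed, H–H eclipsed, H–H eclipsed; 22.8 + 4.1 + 4.1 = 31.0 kJ/mol.
tBu at 60° (staggered): iPr–tBu gauche; 8.1 = 8.1 kJ/mol.
tBu at 120° (eclipsed): iPr–H eclipsed, H–tBu eclipsed, H–H eclipsed; 7.5 + 9.0 + 4.1 = 20.6 kJ/mol.
tBu at 180° (staggered): no non-H gauche contacts → 0.0 kJ/mol.
tBu at 240° (eclipsed): iPr–H eclipsed, H–H eclipsed, H–tBu eclipsed; 7.5 + 4.1 + 9.0 = 20.6 kJ/mol.
tBu at 300° (staggered): iPr–tBu gauche; 8.1 = 8.1 kJ/mol.
Max at 0° (31.0 kJ/mol), min at 180° (0.0 kJ/mol); barrier = 31.0 kJ/mol.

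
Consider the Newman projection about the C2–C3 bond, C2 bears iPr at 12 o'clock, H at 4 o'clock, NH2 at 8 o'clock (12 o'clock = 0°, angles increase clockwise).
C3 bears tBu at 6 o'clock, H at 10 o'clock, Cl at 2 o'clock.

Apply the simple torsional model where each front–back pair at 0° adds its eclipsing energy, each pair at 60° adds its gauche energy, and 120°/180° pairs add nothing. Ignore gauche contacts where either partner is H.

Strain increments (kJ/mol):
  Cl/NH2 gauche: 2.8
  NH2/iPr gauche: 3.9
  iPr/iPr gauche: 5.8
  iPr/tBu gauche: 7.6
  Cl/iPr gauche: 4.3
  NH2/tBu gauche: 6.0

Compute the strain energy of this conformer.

This conformer (staggered): iPr–Cl gauche, NH2–tBu gauche; 4.3 + 6.0 = 10.3 kJ/mol.

10.3 kJ/mol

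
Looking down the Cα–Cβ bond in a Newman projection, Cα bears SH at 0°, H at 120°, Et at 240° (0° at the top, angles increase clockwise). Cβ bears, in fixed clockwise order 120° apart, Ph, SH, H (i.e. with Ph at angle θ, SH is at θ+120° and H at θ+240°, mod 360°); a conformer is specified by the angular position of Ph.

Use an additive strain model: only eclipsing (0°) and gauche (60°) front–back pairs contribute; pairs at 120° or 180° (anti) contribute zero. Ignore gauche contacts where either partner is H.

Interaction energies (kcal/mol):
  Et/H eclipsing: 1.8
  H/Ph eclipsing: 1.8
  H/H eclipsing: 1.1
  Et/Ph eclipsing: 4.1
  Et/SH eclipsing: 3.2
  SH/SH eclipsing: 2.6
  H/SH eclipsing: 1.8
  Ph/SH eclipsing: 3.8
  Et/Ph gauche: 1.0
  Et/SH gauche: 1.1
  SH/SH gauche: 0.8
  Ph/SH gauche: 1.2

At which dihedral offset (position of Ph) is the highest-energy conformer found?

Ph at 0° is eclipsed. SH at 0° is eclipsed with Ph at 0° (3.8); H at 120° is eclipsed with SH at 120° (1.8); Et at 240° is eclipsed with H at 240° (1.8). Total 7.4 kcal/mol.
Ph at 60° is staggered. SH at 0° is gauche with Ph at 60° (1.2); Et at 240° is gauche with SH at 180° (1.1). Total 2.3 kcal/mol.
Ph at 120° is eclipsed. SH at 0° is eclipsed with H at 0° (1.8); H at 120° is eclipsed with Ph at 120° (1.8); Et at 240° is eclipsed with SH at 240° (3.2). Total 6.8 kcal/mol.
Ph at 180° is staggered. SH at 0° is gauche with SH at 300° (0.8); Et at 240° is gauche with Ph at 180° (1.0); Et at 240° is gauche with SH at 300° (1.1). Total 2.9 kcal/mol.
Ph at 240° is eclipsed. SH at 0° is eclipsed with SH at 0° (2.6); H at 120° is eclipsed with H at 120° (1.1); Et at 240° is eclipsed with Ph at 240° (4.1). Total 7.8 kcal/mol.
Ph at 300° is staggered. SH at 0° is gauche with Ph at 300° (1.2); SH at 0° is gauche with SH at 60° (0.8); Et at 240° is gauche with Ph at 300° (1.0). Total 3.0 kcal/mol.
The maximum (7.8 kcal/mol) occurs with Ph at 240°.

240°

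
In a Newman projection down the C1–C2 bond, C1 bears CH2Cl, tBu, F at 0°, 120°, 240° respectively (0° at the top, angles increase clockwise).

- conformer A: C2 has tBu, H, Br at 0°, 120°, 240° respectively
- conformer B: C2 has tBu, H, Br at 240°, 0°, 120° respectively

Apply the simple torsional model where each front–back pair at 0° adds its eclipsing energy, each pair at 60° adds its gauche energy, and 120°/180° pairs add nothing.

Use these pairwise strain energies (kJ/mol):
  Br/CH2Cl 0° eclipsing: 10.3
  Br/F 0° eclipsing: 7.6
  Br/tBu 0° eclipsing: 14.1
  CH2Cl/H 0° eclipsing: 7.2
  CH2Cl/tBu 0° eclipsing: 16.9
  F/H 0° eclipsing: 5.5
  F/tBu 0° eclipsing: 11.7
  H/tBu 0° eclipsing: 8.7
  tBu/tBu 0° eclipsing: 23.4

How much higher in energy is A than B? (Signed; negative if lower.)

+0.2 kJ/mol

A (eclipsed): CH2Cl–tBu eclipsed, tBu–H eclipsed, F–Br eclipsed; 16.9 + 8.7 + 7.6 = 33.2 kJ/mol.
B (eclipsed): CH2Cl–H eclipsed, tBu–Br eclipsed, F–tBu eclipsed; 7.2 + 14.1 + 11.7 = 33.0 kJ/mol.
E(A) − E(B) = 33.2 − 33.0 = +0.2 kJ/mol.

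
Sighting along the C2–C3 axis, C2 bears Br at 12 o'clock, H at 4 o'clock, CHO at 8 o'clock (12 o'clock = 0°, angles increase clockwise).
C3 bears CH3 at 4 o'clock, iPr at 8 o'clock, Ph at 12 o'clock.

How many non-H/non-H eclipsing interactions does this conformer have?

2

Non-H eclipsing pairs: Br(0°)/Ph(0°); CHO(240°)/iPr(240°) — 2 interactions.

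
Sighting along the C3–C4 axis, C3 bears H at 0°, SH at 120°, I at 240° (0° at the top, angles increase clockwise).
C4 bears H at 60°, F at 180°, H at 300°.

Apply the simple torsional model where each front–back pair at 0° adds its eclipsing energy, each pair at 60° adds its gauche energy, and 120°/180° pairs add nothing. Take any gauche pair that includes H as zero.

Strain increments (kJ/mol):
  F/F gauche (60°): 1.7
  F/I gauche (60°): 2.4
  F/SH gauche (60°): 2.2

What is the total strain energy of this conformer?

4.6 kJ/mol

This conformer is staggered. SH at 120° is gauche with F at 180° (2.2); I at 240° is gauche with F at 180° (2.4). Total 4.6 kJ/mol.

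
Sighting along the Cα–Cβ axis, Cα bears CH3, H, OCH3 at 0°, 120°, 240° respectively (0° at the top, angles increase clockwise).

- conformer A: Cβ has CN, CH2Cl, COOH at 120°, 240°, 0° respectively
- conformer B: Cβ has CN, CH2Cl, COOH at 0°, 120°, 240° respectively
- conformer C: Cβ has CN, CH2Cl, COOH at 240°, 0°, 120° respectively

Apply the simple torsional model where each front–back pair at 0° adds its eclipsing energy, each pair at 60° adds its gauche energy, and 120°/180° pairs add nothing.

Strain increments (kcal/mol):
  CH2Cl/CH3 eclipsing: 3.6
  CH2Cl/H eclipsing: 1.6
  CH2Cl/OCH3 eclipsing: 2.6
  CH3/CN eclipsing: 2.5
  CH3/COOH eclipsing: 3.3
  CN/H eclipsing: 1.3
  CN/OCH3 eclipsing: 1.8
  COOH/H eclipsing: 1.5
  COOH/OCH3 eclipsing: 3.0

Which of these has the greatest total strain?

A

A (eclipsed): CH3–COOH eclipsed, H–CN eclipsed, OCH3–CH2Cl eclipsed; 3.3 + 1.3 + 2.6 = 7.2 kcal/mol.
B (eclipsed): CH3–CN eclipsed, H–CH2Cl eclipsed, OCH3–COOH eclipsed; 2.5 + 1.6 + 3.0 = 7.1 kcal/mol.
C (eclipsed): CH3–CH2Cl eclipsed, H–COOH eclipsed, OCH3–CN eclipsed; 3.6 + 1.5 + 1.8 = 6.9 kcal/mol.
A has the highest total (7.2 kcal/mol).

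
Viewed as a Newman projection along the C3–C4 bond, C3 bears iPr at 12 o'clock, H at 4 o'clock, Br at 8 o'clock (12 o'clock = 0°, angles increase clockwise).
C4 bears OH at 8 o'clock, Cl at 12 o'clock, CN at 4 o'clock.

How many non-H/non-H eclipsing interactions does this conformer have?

2

Non-H eclipsing pairs: iPr(0°)/Cl(0°); Br(240°)/OH(240°) — 2 interactions.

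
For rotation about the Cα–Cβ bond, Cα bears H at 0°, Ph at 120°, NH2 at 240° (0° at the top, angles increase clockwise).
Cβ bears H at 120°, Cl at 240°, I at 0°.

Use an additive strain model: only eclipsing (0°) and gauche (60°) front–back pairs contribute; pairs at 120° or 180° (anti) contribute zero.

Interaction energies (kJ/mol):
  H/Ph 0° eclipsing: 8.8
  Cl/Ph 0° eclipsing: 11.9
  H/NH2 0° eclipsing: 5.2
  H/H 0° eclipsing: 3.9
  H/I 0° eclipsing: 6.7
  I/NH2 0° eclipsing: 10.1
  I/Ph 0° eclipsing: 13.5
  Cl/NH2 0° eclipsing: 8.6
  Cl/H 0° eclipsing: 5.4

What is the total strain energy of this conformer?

This conformer (eclipsed): H(0°)/I(0°) eclipsed 6.7; Ph(120°)/H(120°) eclipsed 8.8; NH2(240°)/Cl(240°) eclipsed 8.6 → 24.1 kJ/mol.

24.1 kJ/mol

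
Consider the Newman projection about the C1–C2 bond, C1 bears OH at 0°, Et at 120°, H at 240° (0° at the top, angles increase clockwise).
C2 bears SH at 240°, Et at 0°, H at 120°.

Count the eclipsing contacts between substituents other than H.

Non-H eclipsing pairs: OH(0°)/Et(0°) — 1 interaction.

1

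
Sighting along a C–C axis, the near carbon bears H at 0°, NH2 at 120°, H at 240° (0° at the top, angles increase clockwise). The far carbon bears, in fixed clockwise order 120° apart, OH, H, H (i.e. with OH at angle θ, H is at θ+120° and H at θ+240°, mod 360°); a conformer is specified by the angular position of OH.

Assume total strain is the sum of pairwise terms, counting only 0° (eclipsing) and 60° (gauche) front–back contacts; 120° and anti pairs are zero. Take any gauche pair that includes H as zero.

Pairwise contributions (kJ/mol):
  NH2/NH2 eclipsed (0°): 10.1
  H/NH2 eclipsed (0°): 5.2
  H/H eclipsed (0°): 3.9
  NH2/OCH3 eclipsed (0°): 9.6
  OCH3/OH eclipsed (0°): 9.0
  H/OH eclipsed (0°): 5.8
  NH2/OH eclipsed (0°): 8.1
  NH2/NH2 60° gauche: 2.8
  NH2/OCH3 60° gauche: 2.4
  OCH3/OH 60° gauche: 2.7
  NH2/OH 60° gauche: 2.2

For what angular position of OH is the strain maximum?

OH at 0° is eclipsed. H at 0° is eclipsed with OH at 0° (5.8); NH2 at 120° is eclipsed with H at 120° (5.2); H at 240° is eclipsed with H at 240° (3.9). Total 14.9 kJ/mol.
OH at 60° is staggered. NH2 at 120° is gauche with OH at 60° (2.2). Total 2.2 kJ/mol.
OH at 120° is eclipsed. H at 0° is eclipsed with H at 0° (3.9); NH2 at 120° is eclipsed with OH at 120° (8.1); H at 240° is eclipsed with H at 240° (3.9). Total 15.9 kJ/mol.
OH at 180° is staggered. NH2 at 120° is gauche with OH at 180° (2.2). Total 2.2 kJ/mol.
OH at 240° is eclipsed. H at 0° is eclipsed with H at 0° (3.9); NH2 at 120° is eclipsed with H at 120° (5.2); H at 240° is eclipsed with OH at 240° (5.8). Total 14.9 kJ/mol.
OH at 300° (staggered): no non-H gauche contacts → 0.0 kJ/mol.
The maximum (15.9 kJ/mol) occurs with OH at 120°.

120°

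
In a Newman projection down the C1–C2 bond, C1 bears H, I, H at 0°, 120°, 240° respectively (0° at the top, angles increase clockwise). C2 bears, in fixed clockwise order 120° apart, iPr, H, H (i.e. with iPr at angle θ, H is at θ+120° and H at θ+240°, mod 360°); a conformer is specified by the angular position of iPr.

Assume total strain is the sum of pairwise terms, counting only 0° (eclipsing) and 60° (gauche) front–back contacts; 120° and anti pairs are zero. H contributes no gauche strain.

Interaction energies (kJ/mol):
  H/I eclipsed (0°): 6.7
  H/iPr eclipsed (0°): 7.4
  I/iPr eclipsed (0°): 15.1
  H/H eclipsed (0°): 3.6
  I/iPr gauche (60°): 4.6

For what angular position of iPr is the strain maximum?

120°

iPr at 0° (eclipsed): H–iPr eclipsed, I–H eclipsed, H–H eclipsed; 7.4 + 6.7 + 3.6 = 17.7 kJ/mol.
iPr at 60° (staggered): I–iPr gauche; 4.6 = 4.6 kJ/mol.
iPr at 120° (eclipsed): H–H eclipsed, I–iPr eclipsed, H–H eclipsed; 3.6 + 15.1 + 3.6 = 22.3 kJ/mol.
iPr at 180° (staggered): I–iPr gauche; 4.6 = 4.6 kJ/mol.
iPr at 240° (eclipsed): H–H eclipsed, I–H eclipsed, H–iPr eclipsed; 3.6 + 6.7 + 7.4 = 17.7 kJ/mol.
iPr at 300° (staggered): no non-H gauche contacts → 0.0 kJ/mol.
The maximum (22.3 kJ/mol) occurs with iPr at 120°.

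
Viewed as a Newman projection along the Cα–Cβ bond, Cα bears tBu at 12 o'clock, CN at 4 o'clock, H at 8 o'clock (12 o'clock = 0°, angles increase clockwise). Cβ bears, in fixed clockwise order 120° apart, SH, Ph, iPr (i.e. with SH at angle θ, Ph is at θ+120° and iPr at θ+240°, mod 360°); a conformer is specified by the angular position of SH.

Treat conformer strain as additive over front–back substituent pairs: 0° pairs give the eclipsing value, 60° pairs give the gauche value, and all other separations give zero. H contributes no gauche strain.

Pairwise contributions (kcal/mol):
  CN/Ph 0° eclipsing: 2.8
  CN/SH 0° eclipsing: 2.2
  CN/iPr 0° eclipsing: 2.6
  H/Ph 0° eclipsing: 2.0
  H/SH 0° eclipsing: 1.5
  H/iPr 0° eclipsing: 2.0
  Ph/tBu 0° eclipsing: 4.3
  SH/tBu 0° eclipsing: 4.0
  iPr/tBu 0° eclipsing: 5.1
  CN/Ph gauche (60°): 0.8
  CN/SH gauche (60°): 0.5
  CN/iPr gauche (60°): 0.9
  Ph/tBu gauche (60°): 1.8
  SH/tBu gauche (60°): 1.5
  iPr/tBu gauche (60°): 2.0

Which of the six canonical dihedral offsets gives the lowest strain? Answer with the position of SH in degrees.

SH at 0° (eclipsed): tBu–SH eclipsed, CN–Ph eclipsed, H–iPr eclipsed; 4.0 + 2.8 + 2.0 = 8.8 kcal/mol.
SH at 60° (staggered): tBu–SH gauche, tBu–iPr gauche, CN–SH gauche, CN–Ph gauche; 1.5 + 2.0 + 0.5 + 0.8 = 4.8 kcal/mol.
SH at 120° (eclipsed): tBu–iPr eclipsed, CN–SH eclipsed, H–Ph eclipsed; 5.1 + 2.2 + 2.0 = 9.3 kcal/mol.
SH at 180° (staggered): tBu–Ph gauche, tBu–iPr gauche, CN–SH gauche, CN–iPr gauche; 1.8 + 2.0 + 0.5 + 0.9 = 5.2 kcal/mol.
SH at 240° (eclipsed): tBu–Ph eclipsed, CN–iPr eclipsed, H–SH eclipsed; 4.3 + 2.6 + 1.5 = 8.4 kcal/mol.
SH at 300° (staggered): tBu–SH gauche, tBu–Ph gauche, CN–Ph gauche, CN–iPr gauche; 1.5 + 1.8 + 0.8 + 0.9 = 5.0 kcal/mol.
The minimum (4.8 kcal/mol) occurs with SH at 60°.

60°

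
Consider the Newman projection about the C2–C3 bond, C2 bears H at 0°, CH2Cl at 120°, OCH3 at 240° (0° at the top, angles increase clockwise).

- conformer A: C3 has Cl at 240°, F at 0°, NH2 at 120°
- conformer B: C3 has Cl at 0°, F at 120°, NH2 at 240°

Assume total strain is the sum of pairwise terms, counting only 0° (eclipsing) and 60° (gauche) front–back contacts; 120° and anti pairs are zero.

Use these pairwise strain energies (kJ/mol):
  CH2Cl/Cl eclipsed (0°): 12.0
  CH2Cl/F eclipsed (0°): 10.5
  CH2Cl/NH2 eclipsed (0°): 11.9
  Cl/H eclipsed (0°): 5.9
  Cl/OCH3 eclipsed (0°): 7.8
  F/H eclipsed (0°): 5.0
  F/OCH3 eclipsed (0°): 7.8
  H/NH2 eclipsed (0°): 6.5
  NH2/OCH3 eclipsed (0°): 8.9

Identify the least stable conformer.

B

A (eclipsed): H(0°)/F(0°) eclipsed 5.0; CH2Cl(120°)/NH2(120°) eclipsed 11.9; OCH3(240°)/Cl(240°) eclipsed 7.8 → 24.7 kJ/mol.
B (eclipsed): H(0°)/Cl(0°) eclipsed 5.9; CH2Cl(120°)/F(120°) eclipsed 10.5; OCH3(240°)/NH2(240°) eclipsed 8.9 → 25.3 kJ/mol.
B has the highest total (25.3 kJ/mol).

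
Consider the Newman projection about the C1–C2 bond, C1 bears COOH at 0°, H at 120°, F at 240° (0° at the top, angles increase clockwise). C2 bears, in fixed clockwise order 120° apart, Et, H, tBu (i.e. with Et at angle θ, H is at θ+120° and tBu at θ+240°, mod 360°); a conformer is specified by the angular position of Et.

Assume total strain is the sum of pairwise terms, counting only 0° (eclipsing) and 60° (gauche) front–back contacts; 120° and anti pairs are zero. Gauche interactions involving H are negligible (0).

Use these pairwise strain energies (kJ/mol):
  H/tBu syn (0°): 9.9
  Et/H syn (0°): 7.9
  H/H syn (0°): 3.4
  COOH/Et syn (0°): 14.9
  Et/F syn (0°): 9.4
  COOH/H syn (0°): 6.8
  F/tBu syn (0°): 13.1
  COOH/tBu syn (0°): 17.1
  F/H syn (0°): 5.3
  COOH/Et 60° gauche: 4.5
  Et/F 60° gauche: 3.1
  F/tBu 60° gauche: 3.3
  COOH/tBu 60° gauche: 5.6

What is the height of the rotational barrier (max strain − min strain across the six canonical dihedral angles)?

22.7 kJ/mol

Et at 0° (eclipsed): COOH–Et eclipsed, H–H eclipsed, F–tBu eclipsed; 14.9 + 3.4 + 13.1 = 31.4 kJ/mol.
Et at 60° (staggered): COOH–Et gauche, COOH–tBu gauche, F–tBu gauche; 4.5 + 5.6 + 3.3 = 13.4 kJ/mol.
Et at 120° (eclipsed): COOH–tBu eclipsed, H–Et eclipsed, F–H eclipsed; 17.1 + 7.9 + 5.3 = 30.3 kJ/mol.
Et at 180° (staggered): COOH–tBu gauche, F–Et gauche; 5.6 + 3.1 = 8.7 kJ/mol.
Et at 240° (eclipsed): COOH–H eclipsed, H–tBu eclipsed, F–Et eclipsed; 6.8 + 9.9 + 9.4 = 26.1 kJ/mol.
Et at 300° (staggered): COOH–Et gauche, F–Et gauche, F–tBu gauche; 4.5 + 3.1 + 3.3 = 10.9 kJ/mol.
Max at 0° (31.4 kJ/mol), min at 180° (8.7 kJ/mol); barrier = 22.7 kJ/mol.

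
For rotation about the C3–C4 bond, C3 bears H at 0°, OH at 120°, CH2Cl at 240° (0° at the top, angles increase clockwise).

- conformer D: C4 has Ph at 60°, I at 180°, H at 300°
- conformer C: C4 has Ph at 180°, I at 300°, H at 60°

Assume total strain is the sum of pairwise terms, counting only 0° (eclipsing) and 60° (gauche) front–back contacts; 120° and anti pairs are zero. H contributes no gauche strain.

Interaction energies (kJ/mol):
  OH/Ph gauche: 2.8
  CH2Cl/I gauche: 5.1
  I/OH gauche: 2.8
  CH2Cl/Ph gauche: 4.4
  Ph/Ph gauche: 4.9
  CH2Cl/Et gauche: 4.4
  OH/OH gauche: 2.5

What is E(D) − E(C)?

D (staggered): OH–Ph gauche, OH–I gauche, CH2Cl–I gauche; 2.8 + 2.8 + 5.1 = 10.7 kJ/mol.
C (staggered): OH–Ph gauche, CH2Cl–Ph gauche, CH2Cl–I gauche; 2.8 + 4.4 + 5.1 = 12.3 kJ/mol.
E(D) − E(C) = 10.7 − 12.3 = -1.6 kJ/mol.

-1.6 kJ/mol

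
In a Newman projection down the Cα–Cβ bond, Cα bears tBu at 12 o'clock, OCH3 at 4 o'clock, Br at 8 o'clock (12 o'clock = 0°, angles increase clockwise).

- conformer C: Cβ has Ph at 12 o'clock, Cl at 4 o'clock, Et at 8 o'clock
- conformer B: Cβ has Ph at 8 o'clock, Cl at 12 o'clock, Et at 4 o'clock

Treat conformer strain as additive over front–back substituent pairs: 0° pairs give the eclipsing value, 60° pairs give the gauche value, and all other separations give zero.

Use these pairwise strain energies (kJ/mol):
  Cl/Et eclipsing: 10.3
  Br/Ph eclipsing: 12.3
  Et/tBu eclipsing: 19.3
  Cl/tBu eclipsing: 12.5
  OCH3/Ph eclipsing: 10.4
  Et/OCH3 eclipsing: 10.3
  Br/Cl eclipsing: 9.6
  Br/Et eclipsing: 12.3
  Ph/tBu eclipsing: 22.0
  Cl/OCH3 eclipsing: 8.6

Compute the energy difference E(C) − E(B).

+7.8 kJ/mol

C (eclipsed): tBu(0°)/Ph(0°) eclipsed 22.0; OCH3(120°)/Cl(120°) eclipsed 8.6; Br(240°)/Et(240°) eclipsed 12.3 → 42.9 kJ/mol.
B (eclipsed): tBu(0°)/Cl(0°) eclipsed 12.5; OCH3(120°)/Et(120°) eclipsed 10.3; Br(240°)/Ph(240°) eclipsed 12.3 → 35.1 kJ/mol.
E(C) − E(B) = 42.9 − 35.1 = +7.8 kJ/mol.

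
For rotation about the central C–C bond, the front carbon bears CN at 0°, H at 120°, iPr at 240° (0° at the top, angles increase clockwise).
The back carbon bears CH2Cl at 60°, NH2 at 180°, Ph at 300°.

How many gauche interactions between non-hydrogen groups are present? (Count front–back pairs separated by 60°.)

Non-H gauche pairs: CN(0°)/CH2Cl(60°); CN(0°)/Ph(300°); iPr(240°)/NH2(180°); iPr(240°)/Ph(300°) — 4 interactions.

4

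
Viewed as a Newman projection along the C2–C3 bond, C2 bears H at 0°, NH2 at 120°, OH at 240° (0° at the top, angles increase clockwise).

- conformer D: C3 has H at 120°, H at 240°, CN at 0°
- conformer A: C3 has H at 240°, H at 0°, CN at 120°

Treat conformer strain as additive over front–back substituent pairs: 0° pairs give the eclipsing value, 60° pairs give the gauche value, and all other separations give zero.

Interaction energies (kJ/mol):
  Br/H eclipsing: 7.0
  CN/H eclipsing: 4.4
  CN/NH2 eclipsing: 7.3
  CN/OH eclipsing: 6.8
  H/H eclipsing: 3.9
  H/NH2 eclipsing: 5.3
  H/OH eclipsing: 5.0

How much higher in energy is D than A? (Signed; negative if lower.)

-1.5 kJ/mol

D (eclipsed): H(0°)/CN(0°) eclipsed 4.4; NH2(120°)/H(120°) eclipsed 5.3; OH(240°)/H(240°) eclipsed 5.0 → 14.7 kJ/mol.
A (eclipsed): H(0°)/H(0°) eclipsed 3.9; NH2(120°)/CN(120°) eclipsed 7.3; OH(240°)/H(240°) eclipsed 5.0 → 16.2 kJ/mol.
E(D) − E(A) = 14.7 − 16.2 = -1.5 kJ/mol.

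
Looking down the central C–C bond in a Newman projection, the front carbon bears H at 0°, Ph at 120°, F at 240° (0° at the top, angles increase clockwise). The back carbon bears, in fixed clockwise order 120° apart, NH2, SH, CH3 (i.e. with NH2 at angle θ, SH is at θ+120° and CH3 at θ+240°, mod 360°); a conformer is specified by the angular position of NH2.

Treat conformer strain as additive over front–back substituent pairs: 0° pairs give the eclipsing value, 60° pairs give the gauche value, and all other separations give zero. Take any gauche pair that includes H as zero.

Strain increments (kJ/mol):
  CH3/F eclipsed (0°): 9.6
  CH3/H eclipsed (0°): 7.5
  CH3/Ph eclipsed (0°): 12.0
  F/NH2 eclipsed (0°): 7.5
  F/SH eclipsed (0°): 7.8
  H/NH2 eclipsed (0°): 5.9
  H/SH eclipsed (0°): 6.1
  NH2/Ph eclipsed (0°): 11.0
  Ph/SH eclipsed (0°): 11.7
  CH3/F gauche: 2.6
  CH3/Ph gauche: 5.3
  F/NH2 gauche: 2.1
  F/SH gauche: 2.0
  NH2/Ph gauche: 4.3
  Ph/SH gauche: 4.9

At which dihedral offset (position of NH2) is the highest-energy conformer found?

0°

NH2 at 0° (eclipsed): H(0°)/NH2(0°) eclipsed 5.9; Ph(120°)/SH(120°) eclipsed 11.7; F(240°)/CH3(240°) eclipsed 9.6 → 27.2 kJ/mol.
NH2 at 60° (staggered): Ph(120°)/NH2(60°) gauche 4.3; Ph(120°)/SH(180°) gauche 4.9; F(240°)/SH(180°) gauche 2.0; F(240°)/CH3(300°) gauche 2.6 → 13.8 kJ/mol.
NH2 at 120° (eclipsed): H(0°)/CH3(0°) eclipsed 7.5; Ph(120°)/NH2(120°) eclipsed 11.0; F(240°)/SH(240°) eclipsed 7.8 → 26.3 kJ/mol.
NH2 at 180° (staggered): Ph(120°)/NH2(180°) gauche 4.3; Ph(120°)/CH3(60°) gauche 5.3; F(240°)/NH2(180°) gauche 2.1; F(240°)/SH(300°) gauche 2.0 → 13.7 kJ/mol.
NH2 at 240° (eclipsed): H(0°)/SH(0°) eclipsed 6.1; Ph(120°)/CH3(120°) eclipsed 12.0; F(240°)/NH2(240°) eclipsed 7.5 → 25.6 kJ/mol.
NH2 at 300° (staggered): Ph(120°)/SH(60°) gauche 4.9; Ph(120°)/CH3(180°) gauche 5.3; F(240°)/NH2(300°) gauche 2.1; F(240°)/CH3(180°) gauche 2.6 → 14.9 kJ/mol.
The maximum (27.2 kJ/mol) occurs with NH2 at 0°.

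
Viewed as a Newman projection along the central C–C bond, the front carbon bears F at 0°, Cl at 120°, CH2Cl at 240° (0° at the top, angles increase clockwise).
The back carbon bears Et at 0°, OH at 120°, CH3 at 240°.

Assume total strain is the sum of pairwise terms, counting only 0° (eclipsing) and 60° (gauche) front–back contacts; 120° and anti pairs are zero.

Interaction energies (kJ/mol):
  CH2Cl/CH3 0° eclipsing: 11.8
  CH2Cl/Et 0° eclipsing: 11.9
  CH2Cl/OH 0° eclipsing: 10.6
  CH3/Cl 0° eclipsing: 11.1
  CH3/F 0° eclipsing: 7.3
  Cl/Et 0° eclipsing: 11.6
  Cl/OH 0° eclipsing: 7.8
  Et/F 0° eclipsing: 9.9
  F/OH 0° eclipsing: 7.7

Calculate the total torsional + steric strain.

This conformer is eclipsed. F at 0° is eclipsed with Et at 0° (9.9); Cl at 120° is eclipsed with OH at 120° (7.8); CH2Cl at 240° is eclipsed with CH3 at 240° (11.8). Total 29.5 kJ/mol.

29.5 kJ/mol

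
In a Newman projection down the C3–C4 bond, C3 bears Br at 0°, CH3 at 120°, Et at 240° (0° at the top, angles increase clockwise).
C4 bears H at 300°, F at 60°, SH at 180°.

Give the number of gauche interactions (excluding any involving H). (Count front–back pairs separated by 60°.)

Non-H gauche pairs: Br(0°)/F(60°); CH3(120°)/F(60°); CH3(120°)/SH(180°); Et(240°)/SH(180°) — 4 interactions.

4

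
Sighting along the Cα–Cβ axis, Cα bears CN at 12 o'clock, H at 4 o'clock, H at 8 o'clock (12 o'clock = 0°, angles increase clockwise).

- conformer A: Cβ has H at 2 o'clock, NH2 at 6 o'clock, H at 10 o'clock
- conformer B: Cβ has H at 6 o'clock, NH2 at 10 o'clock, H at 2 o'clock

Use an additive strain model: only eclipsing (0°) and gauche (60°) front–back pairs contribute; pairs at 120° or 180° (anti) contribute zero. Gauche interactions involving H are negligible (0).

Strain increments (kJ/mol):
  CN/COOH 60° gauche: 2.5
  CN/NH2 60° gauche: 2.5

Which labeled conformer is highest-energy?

A (staggered): no non-H gauche contacts → 0.0 kJ/mol.
B is staggered. CN at 0° is gauche with NH2 at 300° (2.5). Total 2.5 kJ/mol.
B has the highest total (2.5 kJ/mol).

B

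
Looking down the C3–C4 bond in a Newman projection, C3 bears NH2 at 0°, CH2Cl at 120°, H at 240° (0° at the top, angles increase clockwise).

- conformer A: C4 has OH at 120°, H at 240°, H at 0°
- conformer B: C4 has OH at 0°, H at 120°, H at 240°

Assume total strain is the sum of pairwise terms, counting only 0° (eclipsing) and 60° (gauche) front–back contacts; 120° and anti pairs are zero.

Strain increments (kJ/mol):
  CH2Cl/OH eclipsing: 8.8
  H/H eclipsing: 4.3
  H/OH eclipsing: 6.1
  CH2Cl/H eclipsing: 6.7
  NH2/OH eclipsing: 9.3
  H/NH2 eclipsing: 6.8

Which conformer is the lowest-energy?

A

A is eclipsed. NH2 at 0° is eclipsed with H at 0° (6.8); CH2Cl at 120° is eclipsed with OH at 120° (8.8); H at 240° is eclipsed with H at 240° (4.3). Total 19.9 kJ/mol.
B is eclipsed. NH2 at 0° is eclipsed with OH at 0° (9.3); CH2Cl at 120° is eclipsed with H at 120° (6.7); H at 240° is eclipsed with H at 240° (4.3). Total 20.3 kJ/mol.
A has the lowest total (19.9 kJ/mol).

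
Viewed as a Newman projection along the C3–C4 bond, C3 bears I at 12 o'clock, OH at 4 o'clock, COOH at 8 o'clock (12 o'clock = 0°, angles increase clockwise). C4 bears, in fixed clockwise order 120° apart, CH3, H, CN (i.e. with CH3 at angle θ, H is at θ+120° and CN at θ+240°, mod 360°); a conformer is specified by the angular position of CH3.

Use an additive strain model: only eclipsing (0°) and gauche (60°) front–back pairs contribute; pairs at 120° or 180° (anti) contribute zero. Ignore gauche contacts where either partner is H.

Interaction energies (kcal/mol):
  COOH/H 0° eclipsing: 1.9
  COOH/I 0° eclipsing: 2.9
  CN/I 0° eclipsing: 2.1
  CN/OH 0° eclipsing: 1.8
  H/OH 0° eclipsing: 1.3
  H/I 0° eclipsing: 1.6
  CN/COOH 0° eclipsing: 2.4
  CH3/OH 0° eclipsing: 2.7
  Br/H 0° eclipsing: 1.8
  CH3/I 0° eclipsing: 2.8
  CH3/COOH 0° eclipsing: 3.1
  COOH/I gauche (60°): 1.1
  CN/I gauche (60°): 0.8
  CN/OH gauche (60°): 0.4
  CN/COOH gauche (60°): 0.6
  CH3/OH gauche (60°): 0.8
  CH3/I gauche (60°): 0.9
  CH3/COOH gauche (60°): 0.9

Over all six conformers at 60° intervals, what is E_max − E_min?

CH3 at 0° (eclipsed): I–CH3 eclipsed, OH–H eclipsed, COOH–CN eclipsed; 2.8 + 1.3 + 2.4 = 6.5 kcal/mol.
CH3 at 60° (staggered): I–CH3 gauche, I–CN gauche, OH–CH3 gauche, COOH–CN gauche; 0.9 + 0.8 + 0.8 + 0.6 = 3.1 kcal/mol.
CH3 at 120° (eclipsed): I–CN eclipsed, OH–CH3 eclipsed, COOH–H eclipsed; 2.1 + 2.7 + 1.9 = 6.7 kcal/mol.
CH3 at 180° (staggered): I–CN gauche, OH–CH3 gauche, OH–CN gauche, COOH–CH3 gauche; 0.8 + 0.8 + 0.4 + 0.9 = 2.9 kcal/mol.
CH3 at 240° (eclipsed): I–H eclipsed, OH–CN eclipsed, COOH–CH3 eclipsed; 1.6 + 1.8 + 3.1 = 6.5 kcal/mol.
CH3 at 300° (staggered): I–CH3 gauche, OH–CN gauche, COOH–CH3 gauche, COOH–CN gauche; 0.9 + 0.4 + 0.9 + 0.6 = 2.8 kcal/mol.
Max at 120° (6.7 kcal/mol), min at 300° (2.8 kcal/mol); barrier = 3.9 kcal/mol.

3.9 kcal/mol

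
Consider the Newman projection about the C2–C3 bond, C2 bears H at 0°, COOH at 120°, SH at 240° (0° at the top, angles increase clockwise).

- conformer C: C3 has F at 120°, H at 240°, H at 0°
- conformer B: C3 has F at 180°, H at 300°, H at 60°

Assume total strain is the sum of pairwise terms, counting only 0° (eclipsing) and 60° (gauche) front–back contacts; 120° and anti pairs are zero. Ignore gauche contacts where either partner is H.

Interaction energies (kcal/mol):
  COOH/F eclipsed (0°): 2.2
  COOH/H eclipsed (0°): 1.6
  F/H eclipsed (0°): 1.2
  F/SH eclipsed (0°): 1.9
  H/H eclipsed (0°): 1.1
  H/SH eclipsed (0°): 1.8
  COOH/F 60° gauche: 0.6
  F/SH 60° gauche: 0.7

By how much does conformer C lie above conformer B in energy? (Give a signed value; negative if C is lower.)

C (eclipsed): H–H eclipsed, COOH–F eclipsed, SH–H eclipsed; 1.1 + 2.2 + 1.8 = 5.1 kcal/mol.
B (staggered): COOH–F gauche, SH–F gauche; 0.6 + 0.7 = 1.3 kcal/mol.
E(C) − E(B) = 5.1 − 1.3 = +3.8 kcal/mol.

+3.8 kcal/mol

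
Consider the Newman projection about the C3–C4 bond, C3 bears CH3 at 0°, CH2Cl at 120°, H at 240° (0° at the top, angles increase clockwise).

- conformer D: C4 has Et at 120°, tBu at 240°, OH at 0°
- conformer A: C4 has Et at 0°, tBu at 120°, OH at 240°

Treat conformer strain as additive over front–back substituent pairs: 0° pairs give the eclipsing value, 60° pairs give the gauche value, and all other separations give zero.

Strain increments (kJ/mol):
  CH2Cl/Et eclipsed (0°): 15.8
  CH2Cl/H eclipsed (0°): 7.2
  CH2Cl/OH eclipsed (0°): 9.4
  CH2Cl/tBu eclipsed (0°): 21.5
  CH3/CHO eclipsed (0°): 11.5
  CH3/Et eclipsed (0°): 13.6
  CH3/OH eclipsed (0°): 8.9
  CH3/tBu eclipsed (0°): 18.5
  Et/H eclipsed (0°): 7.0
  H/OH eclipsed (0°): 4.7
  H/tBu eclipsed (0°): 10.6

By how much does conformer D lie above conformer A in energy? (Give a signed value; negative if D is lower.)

D (eclipsed): CH3–OH eclipsed, CH2Cl–Et eclipsed, H–tBu eclipsed; 8.9 + 15.8 + 10.6 = 35.3 kJ/mol.
A (eclipsed): CH3–Et eclipsed, CH2Cl–tBu eclipsed, H–OH eclipsed; 13.6 + 21.5 + 4.7 = 39.8 kJ/mol.
E(D) − E(A) = 35.3 − 39.8 = -4.5 kJ/mol.

-4.5 kJ/mol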